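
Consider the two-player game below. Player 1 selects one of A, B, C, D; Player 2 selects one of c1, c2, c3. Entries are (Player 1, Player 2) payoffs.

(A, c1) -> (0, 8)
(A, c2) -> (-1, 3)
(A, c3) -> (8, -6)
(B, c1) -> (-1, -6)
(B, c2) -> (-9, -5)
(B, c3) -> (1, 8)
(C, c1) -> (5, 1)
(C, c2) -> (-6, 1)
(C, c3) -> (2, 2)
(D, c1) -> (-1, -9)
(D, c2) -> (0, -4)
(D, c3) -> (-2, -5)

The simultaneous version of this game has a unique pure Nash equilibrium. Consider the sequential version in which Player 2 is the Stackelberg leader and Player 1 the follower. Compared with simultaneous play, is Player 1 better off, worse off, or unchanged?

Solve by backward induction (Player 2 leads).
- c1 → Player 1 plays C (best of 0, -1, 5, -1); Player 2 gets 1.
- c2 → Player 1 plays D (best of -1, -9, -6, 0); Player 2 gets -4.
- c3 → Player 1 plays A (best of 8, 1, 2, -2); Player 2 gets -6.
Among 1, -4, -6, the best is 1 at c1. Subgame-perfect outcome: (C, c1) with payoffs (5, 1).
Now find the simultaneous Nash equilibrium.
Player 1's best replies: c1→C; c2→D; c3→A.
Player 2's best replies: A→c1; B→c3; C→c3; D→c2.
The unique mutual best reply is (D, c2), giving (0, -4).
Player 1 earns 5 sequentially versus 0 at the Nash outcome: better off.

better off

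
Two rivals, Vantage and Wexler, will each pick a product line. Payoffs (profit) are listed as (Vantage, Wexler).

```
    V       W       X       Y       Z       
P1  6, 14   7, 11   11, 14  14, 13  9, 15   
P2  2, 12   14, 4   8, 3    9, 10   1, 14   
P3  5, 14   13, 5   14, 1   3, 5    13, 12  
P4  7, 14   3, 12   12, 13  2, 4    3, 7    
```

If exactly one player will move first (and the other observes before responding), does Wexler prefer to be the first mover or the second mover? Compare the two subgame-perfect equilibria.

second

If Vantage leads: Wexler's best replies are P1→Z, P2→Z, P3→V, P4→V; Vantage's induced payoffs 9, 1, 5, 7; outcome (P1, Z), payoffs (9, 15).
If Wexler leads: Vantage's best replies are V→P4, W→P2, X→P3, Y→P1, Z→P3; Wexler's induced payoffs 14, 4, 1, 13, 12; outcome (P4, V), payoffs (7, 14).
Wexler gets 14 moving first and 15 moving second, so Wexler prefers to move second.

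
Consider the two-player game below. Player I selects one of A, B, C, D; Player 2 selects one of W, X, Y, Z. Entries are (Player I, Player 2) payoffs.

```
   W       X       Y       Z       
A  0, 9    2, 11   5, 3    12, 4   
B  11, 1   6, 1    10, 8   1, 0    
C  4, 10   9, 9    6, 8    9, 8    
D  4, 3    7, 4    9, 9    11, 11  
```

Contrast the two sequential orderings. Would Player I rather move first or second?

first

If Player I leads: Player 2's best replies are A→X, B→Y, C→W, D→Z; Player I's induced payoffs 2, 10, 4, 11; outcome (D, Z), payoffs (11, 11).
If Player 2 leads: Player I's best replies are W→B, X→C, Y→B, Z→A; Player 2's induced payoffs 1, 9, 8, 4; outcome (C, X), payoffs (9, 9).
Player I gets 11 moving first and 9 moving second, so Player I prefers to move first.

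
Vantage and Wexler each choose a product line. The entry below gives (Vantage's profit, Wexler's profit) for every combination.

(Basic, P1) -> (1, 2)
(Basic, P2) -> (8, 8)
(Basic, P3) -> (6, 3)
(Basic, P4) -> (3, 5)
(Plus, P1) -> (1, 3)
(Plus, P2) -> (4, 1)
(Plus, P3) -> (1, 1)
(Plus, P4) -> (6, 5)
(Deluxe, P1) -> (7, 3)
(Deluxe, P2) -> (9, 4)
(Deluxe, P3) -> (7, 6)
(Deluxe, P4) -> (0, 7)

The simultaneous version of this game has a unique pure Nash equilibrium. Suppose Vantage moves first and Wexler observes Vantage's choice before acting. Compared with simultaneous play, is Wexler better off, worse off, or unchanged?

Work backward from Wexler's decision.
- Basic: Wexler compares 2, 8, 3, 5 and picks P2; Vantage would get 8.
- Plus: Wexler compares 3, 1, 1, 5 and picks P4; Vantage would get 6.
- Deluxe: Wexler compares 3, 4, 6, 7 and picks P4; Vantage would get 0.
Vantage's induced payoffs are 8, 6, 0, so Vantage commits to Basic. Subgame-perfect outcome: (Basic, P2) with payoffs (8, 8).
Under simultaneous play:
Vantage's best replies: P1→Deluxe; P2→Deluxe; P3→Deluxe; P4→Plus.
Wexler's best replies: Basic→P2; Plus→P4; Deluxe→P4.
The unique mutual best reply is (Plus, P4), giving (6, 5).
Wexler earns 8 sequentially versus 5 at the Nash outcome: better off.

better off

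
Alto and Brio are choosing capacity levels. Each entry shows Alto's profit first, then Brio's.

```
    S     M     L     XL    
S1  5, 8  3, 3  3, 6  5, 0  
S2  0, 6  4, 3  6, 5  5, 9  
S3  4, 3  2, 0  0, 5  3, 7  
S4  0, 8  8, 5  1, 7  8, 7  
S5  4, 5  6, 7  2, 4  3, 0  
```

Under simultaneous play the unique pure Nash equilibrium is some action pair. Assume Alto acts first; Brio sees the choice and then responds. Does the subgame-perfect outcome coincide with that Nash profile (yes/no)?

no

Work backward from Brio's decision.
- S1 → Brio plays S (best of 8, 3, 6, 0); Alto gets 5.
- S2 → Brio plays XL (best of 6, 3, 5, 9); Alto gets 5.
- S3 → Brio plays XL (best of 3, 0, 5, 7); Alto gets 3.
- S4 → Brio plays S (best of 8, 5, 7, 7); Alto gets 0.
- S5 → Brio plays M (best of 5, 7, 4, 0); Alto gets 6.
Alto's induced payoffs are 5, 5, 3, 0, 6, so Alto commits to S5. Subgame-perfect outcome: (S5, M) with payoffs (6, 7).
Now find the simultaneous Nash equilibrium.
Alto's best replies: S→S1; M→S4; L→S2; XL→S4.
Brio's best replies: S1→S; S2→XL; S3→XL; S4→S; S5→M.
Only (S1, S) has each player best-responding; Nash payoffs (5, 8).
Sequential outcome (S5, M) differs from the Nash profile (S1, S).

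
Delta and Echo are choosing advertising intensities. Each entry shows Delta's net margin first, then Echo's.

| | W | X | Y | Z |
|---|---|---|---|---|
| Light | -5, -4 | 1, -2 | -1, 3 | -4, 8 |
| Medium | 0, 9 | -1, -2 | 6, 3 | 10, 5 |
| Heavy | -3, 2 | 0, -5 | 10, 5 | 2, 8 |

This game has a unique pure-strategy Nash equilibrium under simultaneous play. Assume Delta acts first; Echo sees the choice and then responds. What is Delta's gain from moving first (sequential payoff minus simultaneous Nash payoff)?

Work backward from Echo's decision.
- Light: BR = Z, leader payoff -4.
- Medium: BR = W, leader payoff 0.
- Heavy: BR = Z, leader payoff 2.
Delta's induced payoffs are -4, 0, 2, so Delta commits to Heavy. Subgame-perfect outcome: (Heavy, Z) with payoffs (2, 8).
Under simultaneous play:
Delta's best replies: W→Medium; X→Light; Y→Heavy; Z→Medium.
Echo's best replies: Light→Z; Medium→W; Heavy→Z.
The unique mutual best reply is (Medium, W), giving (0, 9).
Delta's commitment gain: 2 − 0 = 2.

2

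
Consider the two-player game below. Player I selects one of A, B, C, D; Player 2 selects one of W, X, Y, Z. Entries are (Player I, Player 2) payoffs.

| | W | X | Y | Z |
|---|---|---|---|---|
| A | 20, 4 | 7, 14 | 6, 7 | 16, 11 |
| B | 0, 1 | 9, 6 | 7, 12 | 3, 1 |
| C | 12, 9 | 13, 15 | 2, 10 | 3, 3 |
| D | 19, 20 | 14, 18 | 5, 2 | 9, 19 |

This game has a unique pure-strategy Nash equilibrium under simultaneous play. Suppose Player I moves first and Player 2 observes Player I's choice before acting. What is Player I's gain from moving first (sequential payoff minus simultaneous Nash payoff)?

12

Backward induction with Player I moving first.
- A: Player 2 compares 4, 14, 7, 11 and picks X; Player I would get 7.
- B: Player 2 compares 1, 6, 12, 1 and picks Y; Player I would get 7.
- C: Player 2 compares 9, 15, 10, 3 and picks X; Player I would get 13.
- D: Player 2 compares 20, 18, 2, 19 and picks W; Player I would get 19.
Maximizing over 7, 7, 13, 19, Player I chooses D. Subgame-perfect outcome: (D, W) with payoffs (19, 20).
Under simultaneous play:
Player I's best replies: W→A; X→D; Y→B; Z→A.
Player 2's best replies: A→X; B→Y; C→X; D→W.
The unique mutual best reply is (B, Y), giving (7, 12).
Player I's commitment gain: 19 − 7 = 12.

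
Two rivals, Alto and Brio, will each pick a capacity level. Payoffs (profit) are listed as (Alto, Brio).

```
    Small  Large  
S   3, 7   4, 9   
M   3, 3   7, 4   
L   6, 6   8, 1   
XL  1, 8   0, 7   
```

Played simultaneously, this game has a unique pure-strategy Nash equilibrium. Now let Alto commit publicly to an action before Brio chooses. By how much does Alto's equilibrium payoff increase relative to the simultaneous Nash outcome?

1

Backward induction with Alto moving first.
- S: BR = Large, leader payoff 4.
- M: BR = Large, leader payoff 7.
- L: BR = Small, leader payoff 6.
- XL: BR = Small, leader payoff 1.
Among 4, 7, 6, 1, the best is 7 at M. Subgame-perfect outcome: (M, Large) with payoffs (7, 4).
Under simultaneous play:
Alto's best replies: Small→L; Large→L.
Brio's best replies: S→Large; M→Large; L→Small; XL→Small.
The unique mutual best reply is (L, Small), giving (6, 6).
Alto's commitment gain: 7 − 6 = 1.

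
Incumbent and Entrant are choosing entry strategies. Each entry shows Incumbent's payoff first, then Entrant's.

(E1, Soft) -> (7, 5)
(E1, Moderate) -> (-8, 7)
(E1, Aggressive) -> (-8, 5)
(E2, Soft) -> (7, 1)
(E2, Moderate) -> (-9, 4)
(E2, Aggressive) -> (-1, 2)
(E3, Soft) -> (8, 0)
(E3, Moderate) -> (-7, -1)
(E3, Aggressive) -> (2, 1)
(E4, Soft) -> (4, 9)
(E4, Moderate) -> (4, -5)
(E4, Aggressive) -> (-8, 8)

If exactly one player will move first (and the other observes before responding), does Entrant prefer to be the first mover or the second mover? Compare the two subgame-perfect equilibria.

If Incumbent leads: Entrant's best replies are E1→Moderate, E2→Moderate, E3→Aggressive, E4→Soft; Incumbent's induced payoffs -8, -9, 2, 4; outcome (E4, Soft), payoffs (4, 9).
If Entrant leads: Incumbent's best replies are Soft→E3, Moderate→E4, Aggressive→E3; Entrant's induced payoffs 0, -5, 1; outcome (E3, Aggressive), payoffs (2, 1).
Entrant gets 1 moving first and 9 moving second, so Entrant prefers to move second.

second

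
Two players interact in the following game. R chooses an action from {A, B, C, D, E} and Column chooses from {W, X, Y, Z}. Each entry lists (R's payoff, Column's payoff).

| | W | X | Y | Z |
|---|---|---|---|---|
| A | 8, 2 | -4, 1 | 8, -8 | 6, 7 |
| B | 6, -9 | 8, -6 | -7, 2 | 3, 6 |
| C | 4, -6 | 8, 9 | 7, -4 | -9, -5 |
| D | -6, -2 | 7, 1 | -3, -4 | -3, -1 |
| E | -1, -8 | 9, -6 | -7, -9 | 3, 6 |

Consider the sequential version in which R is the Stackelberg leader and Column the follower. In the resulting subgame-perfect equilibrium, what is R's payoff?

Column best-responds to each possible R move:
- A → Column plays Z (best of 2, 1, -8, 7); R gets 6.
- B → Column plays Z (best of -9, -6, 2, 6); R gets 3.
- C → Column plays X (best of -6, 9, -4, -5); R gets 8.
- D → Column plays X (best of -2, 1, -4, -1); R gets 7.
- E → Column plays Z (best of -8, -6, -9, 6); R gets 3.
Among 6, 3, 8, 7, 3, the best is 8 at C. Subgame-perfect outcome: (C, X) with payoffs (8, 9).

8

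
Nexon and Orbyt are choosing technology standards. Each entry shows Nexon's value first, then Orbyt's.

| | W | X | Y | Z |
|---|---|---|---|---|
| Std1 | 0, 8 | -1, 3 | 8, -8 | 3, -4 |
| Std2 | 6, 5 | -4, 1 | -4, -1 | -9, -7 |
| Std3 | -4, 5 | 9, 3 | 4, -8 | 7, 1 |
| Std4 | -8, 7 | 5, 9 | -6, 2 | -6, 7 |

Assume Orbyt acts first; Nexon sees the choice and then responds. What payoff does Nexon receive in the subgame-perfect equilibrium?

6

Solve by backward induction (Orbyt leads).
- W: BR = Std2, leader payoff 5.
- X: BR = Std3, leader payoff 3.
- Y: BR = Std1, leader payoff -8.
- Z: BR = Std3, leader payoff 1.
Maximizing over 5, 3, -8, 1, Orbyt chooses W. Subgame-perfect outcome: (Std2, W) with payoffs (6, 5).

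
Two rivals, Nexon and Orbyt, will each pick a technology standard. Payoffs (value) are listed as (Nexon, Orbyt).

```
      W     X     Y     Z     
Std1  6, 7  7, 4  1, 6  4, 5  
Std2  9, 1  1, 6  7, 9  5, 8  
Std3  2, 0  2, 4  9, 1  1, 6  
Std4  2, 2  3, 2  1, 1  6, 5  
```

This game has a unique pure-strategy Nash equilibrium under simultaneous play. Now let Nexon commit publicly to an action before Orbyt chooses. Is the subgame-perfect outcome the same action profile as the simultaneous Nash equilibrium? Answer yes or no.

Orbyt best-responds to each possible Nexon move:
- Std1: Orbyt compares 7, 4, 6, 5 and picks W; Nexon would get 6.
- Std2: Orbyt compares 1, 6, 9, 8 and picks Y; Nexon would get 7.
- Std3: Orbyt compares 0, 4, 1, 6 and picks Z; Nexon would get 1.
- Std4: Orbyt compares 2, 2, 1, 5 and picks Z; Nexon would get 6.
Nexon's induced payoffs are 6, 7, 1, 6, so Nexon commits to Std2. Subgame-perfect outcome: (Std2, Y) with payoffs (7, 9).
Now find the simultaneous Nash equilibrium.
Nexon's best replies: W→Std2; X→Std1; Y→Std3; Z→Std4.
Orbyt's best replies: Std1→W; Std2→Y; Std3→Z; Std4→Z.
Only (Std4, Z) has each player best-responding; Nash payoffs (6, 5).
Sequential outcome (Std2, Y) differs from the Nash profile (Std4, Z).

no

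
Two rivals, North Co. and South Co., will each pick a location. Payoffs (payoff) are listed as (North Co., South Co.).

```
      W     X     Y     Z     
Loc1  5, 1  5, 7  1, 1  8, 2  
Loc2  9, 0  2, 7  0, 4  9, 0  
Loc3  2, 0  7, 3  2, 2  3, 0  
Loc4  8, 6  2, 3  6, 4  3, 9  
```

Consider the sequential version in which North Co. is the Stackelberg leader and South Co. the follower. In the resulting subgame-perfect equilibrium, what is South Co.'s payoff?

Work backward from South Co.'s decision.
- Loc1: South Co. compares 1, 7, 1, 2 and picks X; North Co. would get 5.
- Loc2: South Co. compares 0, 7, 4, 0 and picks X; North Co. would get 2.
- Loc3: South Co. compares 0, 3, 2, 0 and picks X; North Co. would get 7.
- Loc4: South Co. compares 6, 3, 4, 9 and picks Z; North Co. would get 3.
Maximizing over 5, 2, 7, 3, North Co. chooses Loc3. Subgame-perfect outcome: (Loc3, X) with payoffs (7, 3).

3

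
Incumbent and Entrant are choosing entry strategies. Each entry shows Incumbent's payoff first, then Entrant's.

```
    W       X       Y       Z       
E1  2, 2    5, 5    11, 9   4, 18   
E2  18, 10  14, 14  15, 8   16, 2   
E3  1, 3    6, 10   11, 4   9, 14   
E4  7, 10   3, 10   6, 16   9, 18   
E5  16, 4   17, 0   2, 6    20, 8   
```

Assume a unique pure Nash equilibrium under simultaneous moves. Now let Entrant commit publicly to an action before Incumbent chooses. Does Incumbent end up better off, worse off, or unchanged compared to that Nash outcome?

worse off

Solve by backward induction (Entrant leads).
- W: BR = E2, leader payoff 10.
- X: BR = E5, leader payoff 0.
- Y: BR = E2, leader payoff 8.
- Z: BR = E5, leader payoff 8.
Among 10, 0, 8, 8, the best is 10 at W. Subgame-perfect outcome: (E2, W) with payoffs (18, 10).
Under simultaneous play:
Incumbent's best replies: W→E2; X→E5; Y→E2; Z→E5.
Entrant's best replies: E1→Z; E2→X; E3→Z; E4→Z; E5→Z.
The unique mutual best reply is (E5, Z), giving (20, 8).
Incumbent earns 18 sequentially versus 20 at the Nash outcome: worse off.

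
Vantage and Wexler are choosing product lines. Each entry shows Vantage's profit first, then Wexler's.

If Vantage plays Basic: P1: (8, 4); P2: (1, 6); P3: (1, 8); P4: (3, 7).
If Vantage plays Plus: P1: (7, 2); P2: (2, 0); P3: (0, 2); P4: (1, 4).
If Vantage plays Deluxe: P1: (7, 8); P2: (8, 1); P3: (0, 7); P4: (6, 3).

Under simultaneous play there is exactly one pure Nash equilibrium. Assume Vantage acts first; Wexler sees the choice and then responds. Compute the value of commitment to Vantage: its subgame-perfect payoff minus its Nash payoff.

6

Backward induction with Vantage moving first.
- Basic → Wexler plays P3 (best of 4, 6, 8, 7); Vantage gets 1.
- Plus → Wexler plays P4 (best of 2, 0, 2, 4); Vantage gets 1.
- Deluxe → Wexler plays P1 (best of 8, 1, 7, 3); Vantage gets 7.
Maximizing over 1, 1, 7, Vantage chooses Deluxe. Subgame-perfect outcome: (Deluxe, P1) with payoffs (7, 8).
Under simultaneous play:
Vantage's best replies: P1→Basic; P2→Deluxe; P3→Basic; P4→Deluxe.
Wexler's best replies: Basic→P3; Plus→P4; Deluxe→P1.
The unique mutual best reply is (Basic, P3), giving (1, 8).
Vantage's commitment gain: 7 − 1 = 6.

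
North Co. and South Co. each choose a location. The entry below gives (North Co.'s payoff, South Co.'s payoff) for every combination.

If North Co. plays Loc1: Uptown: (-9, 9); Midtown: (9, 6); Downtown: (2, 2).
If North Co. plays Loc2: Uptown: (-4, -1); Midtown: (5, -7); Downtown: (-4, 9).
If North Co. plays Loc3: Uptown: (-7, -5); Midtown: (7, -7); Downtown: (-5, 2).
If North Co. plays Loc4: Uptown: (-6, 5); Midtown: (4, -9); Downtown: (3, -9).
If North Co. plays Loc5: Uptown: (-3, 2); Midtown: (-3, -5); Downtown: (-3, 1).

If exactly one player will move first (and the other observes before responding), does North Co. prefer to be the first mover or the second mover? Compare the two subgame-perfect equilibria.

second

If North Co. leads: South Co.'s best replies are Loc1→Uptown, Loc2→Downtown, Loc3→Downtown, Loc4→Uptown, Loc5→Uptown; North Co.'s induced payoffs -9, -4, -5, -6, -3; outcome (Loc5, Uptown), payoffs (-3, 2).
If South Co. leads: North Co.'s best replies are Uptown→Loc5, Midtown→Loc1, Downtown→Loc4; South Co.'s induced payoffs 2, 6, -9; outcome (Loc1, Midtown), payoffs (9, 6).
North Co. gets -3 moving first and 9 moving second, so North Co. prefers to move second.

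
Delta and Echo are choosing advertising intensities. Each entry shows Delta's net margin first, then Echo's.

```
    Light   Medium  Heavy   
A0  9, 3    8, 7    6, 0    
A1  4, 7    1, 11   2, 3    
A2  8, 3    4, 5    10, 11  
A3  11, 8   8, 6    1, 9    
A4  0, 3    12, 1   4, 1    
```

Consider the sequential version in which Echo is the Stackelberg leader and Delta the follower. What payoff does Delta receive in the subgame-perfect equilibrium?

Work backward from Delta's decision.
- Light: BR = A3, leader payoff 8.
- Medium: BR = A4, leader payoff 1.
- Heavy: BR = A2, leader payoff 11.
Maximizing over 8, 1, 11, Echo chooses Heavy. Subgame-perfect outcome: (A2, Heavy) with payoffs (10, 11).

10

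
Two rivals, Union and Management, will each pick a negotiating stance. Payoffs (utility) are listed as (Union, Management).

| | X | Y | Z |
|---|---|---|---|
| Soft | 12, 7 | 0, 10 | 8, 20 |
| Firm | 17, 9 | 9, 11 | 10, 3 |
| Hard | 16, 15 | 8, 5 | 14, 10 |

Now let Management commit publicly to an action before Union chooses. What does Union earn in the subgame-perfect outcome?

9

Work backward from Union's decision.
- X: BR = Firm, leader payoff 9.
- Y: BR = Firm, leader payoff 11.
- Z: BR = Hard, leader payoff 10.
Management's induced payoffs are 9, 11, 10, so Management commits to Y. Subgame-perfect outcome: (Firm, Y) with payoffs (9, 11).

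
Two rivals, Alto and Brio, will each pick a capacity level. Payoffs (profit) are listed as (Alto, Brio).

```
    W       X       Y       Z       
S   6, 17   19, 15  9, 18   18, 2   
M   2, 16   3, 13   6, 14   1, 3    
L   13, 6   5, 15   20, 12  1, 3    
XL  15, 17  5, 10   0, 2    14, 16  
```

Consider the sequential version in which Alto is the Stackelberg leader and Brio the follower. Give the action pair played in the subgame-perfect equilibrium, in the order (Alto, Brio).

Backward induction with Alto moving first.
- S: Brio compares 17, 15, 18, 2 and picks Y; Alto would get 9.
- M: Brio compares 16, 13, 14, 3 and picks W; Alto would get 2.
- L: Brio compares 6, 15, 12, 3 and picks X; Alto would get 5.
- XL: Brio compares 17, 10, 2, 16 and picks W; Alto would get 15.
Maximizing over 9, 2, 5, 15, Alto chooses XL. Subgame-perfect outcome: (XL, W) with payoffs (15, 17).

(XL, W)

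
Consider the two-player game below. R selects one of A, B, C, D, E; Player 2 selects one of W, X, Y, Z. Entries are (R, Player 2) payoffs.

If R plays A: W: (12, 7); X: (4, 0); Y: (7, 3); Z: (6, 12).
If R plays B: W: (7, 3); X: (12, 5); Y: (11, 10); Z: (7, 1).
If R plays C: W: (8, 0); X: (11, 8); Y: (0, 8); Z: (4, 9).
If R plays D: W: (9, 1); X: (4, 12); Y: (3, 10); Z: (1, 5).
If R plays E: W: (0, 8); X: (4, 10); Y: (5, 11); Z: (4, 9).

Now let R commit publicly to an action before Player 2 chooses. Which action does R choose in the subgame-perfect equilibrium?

Player 2 best-responds to each possible R move:
- A: Player 2 compares 7, 0, 3, 12 and picks Z; R would get 6.
- B: Player 2 compares 3, 5, 10, 1 and picks Y; R would get 11.
- C: Player 2 compares 0, 8, 8, 9 and picks Z; R would get 4.
- D: Player 2 compares 1, 12, 10, 5 and picks X; R would get 4.
- E: Player 2 compares 8, 10, 11, 9 and picks Y; R would get 5.
R's induced payoffs are 6, 11, 4, 4, 5, so R commits to B. Subgame-perfect outcome: (B, Y) with payoffs (11, 10).

B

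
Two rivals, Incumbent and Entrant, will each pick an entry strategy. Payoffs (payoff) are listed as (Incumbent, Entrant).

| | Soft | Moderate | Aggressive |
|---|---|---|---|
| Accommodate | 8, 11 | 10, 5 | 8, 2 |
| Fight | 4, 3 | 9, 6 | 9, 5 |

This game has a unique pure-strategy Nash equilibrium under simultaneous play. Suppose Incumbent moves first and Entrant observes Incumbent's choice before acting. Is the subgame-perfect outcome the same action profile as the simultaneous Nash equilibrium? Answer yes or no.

no

Entrant best-responds to each possible Incumbent move:
- Accommodate: BR = Soft, leader payoff 8.
- Fight: BR = Moderate, leader payoff 9.
Incumbent's induced payoffs are 8, 9, so Incumbent commits to Fight. Subgame-perfect outcome: (Fight, Moderate) with payoffs (9, 6).
For the simultaneous game, intersect best replies.
Incumbent's best replies: Soft→Accommodate; Moderate→Accommodate; Aggressive→Fight.
Entrant's best replies: Accommodate→Soft; Fight→Moderate.
Only (Accommodate, Soft) has each player best-responding; Nash payoffs (8, 11).
Sequential outcome (Fight, Moderate) differs from the Nash profile (Accommodate, Soft).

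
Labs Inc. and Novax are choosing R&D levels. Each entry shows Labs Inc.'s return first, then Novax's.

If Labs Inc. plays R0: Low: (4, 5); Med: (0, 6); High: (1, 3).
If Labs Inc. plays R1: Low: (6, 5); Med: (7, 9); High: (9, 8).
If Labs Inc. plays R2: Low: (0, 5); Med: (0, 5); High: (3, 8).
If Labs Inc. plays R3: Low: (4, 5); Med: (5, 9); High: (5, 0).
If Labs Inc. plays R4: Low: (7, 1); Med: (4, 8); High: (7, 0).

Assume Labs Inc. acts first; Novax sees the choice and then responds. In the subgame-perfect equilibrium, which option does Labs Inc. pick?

Solve by backward induction (Labs Inc. leads).
- R0 → Novax plays Med (best of 5, 6, 3); Labs Inc. gets 0.
- R1 → Novax plays Med (best of 5, 9, 8); Labs Inc. gets 7.
- R2 → Novax plays High (best of 5, 5, 8); Labs Inc. gets 3.
- R3 → Novax plays Med (best of 5, 9, 0); Labs Inc. gets 5.
- R4 → Novax plays Med (best of 1, 8, 0); Labs Inc. gets 4.
Labs Inc.'s induced payoffs are 0, 7, 3, 5, 4, so Labs Inc. commits to R1. Subgame-perfect outcome: (R1, Med) with payoffs (7, 9).

R1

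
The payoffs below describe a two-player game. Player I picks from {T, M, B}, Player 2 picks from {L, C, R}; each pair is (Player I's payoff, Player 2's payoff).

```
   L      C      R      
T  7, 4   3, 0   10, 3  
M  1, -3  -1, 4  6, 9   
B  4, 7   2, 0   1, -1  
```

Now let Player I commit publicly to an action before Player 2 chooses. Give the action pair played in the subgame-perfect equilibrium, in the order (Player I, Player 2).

Player 2 best-responds to each possible Player I move:
- T: Player 2 compares 4, 0, 3 and picks L; Player I would get 7.
- M: Player 2 compares -3, 4, 9 and picks R; Player I would get 6.
- B: Player 2 compares 7, 0, -1 and picks L; Player I would get 4.
Player I's induced payoffs are 7, 6, 4, so Player I commits to T. Subgame-perfect outcome: (T, L) with payoffs (7, 4).

(T, L)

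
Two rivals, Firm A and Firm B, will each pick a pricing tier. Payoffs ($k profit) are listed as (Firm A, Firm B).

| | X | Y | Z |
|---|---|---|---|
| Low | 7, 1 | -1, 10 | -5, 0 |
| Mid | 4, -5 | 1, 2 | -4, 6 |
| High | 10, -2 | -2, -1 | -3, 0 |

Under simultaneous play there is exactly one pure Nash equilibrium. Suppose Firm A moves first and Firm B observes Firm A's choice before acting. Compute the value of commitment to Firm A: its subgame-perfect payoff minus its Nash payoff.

2

Solve by backward induction (Firm A leads).
- Low: BR = Y, leader payoff -1.
- Mid: BR = Z, leader payoff -4.
- High: BR = Z, leader payoff -3.
Maximizing over -1, -4, -3, Firm A chooses Low. Subgame-perfect outcome: (Low, Y) with payoffs (-1, 10).
For the simultaneous game, intersect best replies.
Firm A's best replies: X→High; Y→Mid; Z→High.
Firm B's best replies: Low→Y; Mid→Z; High→Z.
The unique mutual best reply is (High, Z), giving (-3, 0).
Firm A's commitment gain: -1 − -3 = 2.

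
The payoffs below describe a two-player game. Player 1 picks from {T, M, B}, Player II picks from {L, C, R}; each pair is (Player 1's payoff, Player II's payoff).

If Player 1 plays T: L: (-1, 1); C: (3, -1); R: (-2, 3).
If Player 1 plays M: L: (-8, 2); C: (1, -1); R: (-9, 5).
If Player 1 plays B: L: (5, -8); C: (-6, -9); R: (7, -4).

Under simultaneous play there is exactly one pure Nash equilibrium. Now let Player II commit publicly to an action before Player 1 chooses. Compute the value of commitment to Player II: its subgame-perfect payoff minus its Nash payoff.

3

Backward induction with Player II moving first.
- L: Player 1 compares -1, -8, 5 and picks B; Player II would get -8.
- C: Player 1 compares 3, 1, -6 and picks T; Player II would get -1.
- R: Player 1 compares -2, -9, 7 and picks B; Player II would get -4.
Among -8, -1, -4, the best is -1 at C. Subgame-perfect outcome: (T, C) with payoffs (3, -1).
Under simultaneous play:
Player 1's best replies: L→B; C→T; R→B.
Player II's best replies: T→R; M→R; B→R.
Only (B, R) has each player best-responding; Nash payoffs (7, -4).
Player II's commitment gain: -1 − -4 = 3.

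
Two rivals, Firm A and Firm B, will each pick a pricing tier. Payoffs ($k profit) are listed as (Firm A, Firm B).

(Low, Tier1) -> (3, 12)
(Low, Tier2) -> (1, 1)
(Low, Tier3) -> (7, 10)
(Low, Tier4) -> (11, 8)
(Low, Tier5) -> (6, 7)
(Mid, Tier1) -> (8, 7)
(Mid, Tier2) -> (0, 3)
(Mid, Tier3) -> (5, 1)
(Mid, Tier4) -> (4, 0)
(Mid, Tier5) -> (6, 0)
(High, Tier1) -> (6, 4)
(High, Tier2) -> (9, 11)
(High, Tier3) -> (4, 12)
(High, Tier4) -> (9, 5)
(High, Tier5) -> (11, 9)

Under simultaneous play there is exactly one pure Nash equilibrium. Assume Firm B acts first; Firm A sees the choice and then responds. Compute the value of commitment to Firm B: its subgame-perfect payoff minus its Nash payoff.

Solve by backward induction (Firm B leads).
- Tier1 → Firm A plays Mid (best of 3, 8, 6); Firm B gets 7.
- Tier2 → Firm A plays High (best of 1, 0, 9); Firm B gets 11.
- Tier3 → Firm A plays Low (best of 7, 5, 4); Firm B gets 10.
- Tier4 → Firm A plays Low (best of 11, 4, 9); Firm B gets 8.
- Tier5 → Firm A plays High (best of 6, 6, 11); Firm B gets 9.
Among 7, 11, 10, 8, 9, the best is 11 at Tier2. Subgame-perfect outcome: (High, Tier2) with payoffs (9, 11).
Under simultaneous play:
Firm A's best replies: Tier1→Mid; Tier2→High; Tier3→Low; Tier4→Low; Tier5→High.
Firm B's best replies: Low→Tier1; Mid→Tier1; High→Tier3.
The unique mutual best reply is (Mid, Tier1), giving (8, 7).
Firm B's commitment gain: 11 − 7 = 4.

4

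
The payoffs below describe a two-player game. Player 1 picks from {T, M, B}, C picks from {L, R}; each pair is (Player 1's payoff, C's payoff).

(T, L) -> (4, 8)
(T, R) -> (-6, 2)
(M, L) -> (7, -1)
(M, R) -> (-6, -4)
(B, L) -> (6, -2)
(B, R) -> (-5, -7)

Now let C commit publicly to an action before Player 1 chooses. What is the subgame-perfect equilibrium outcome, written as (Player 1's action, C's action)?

Work backward from Player 1's decision.
- L: BR = M, leader payoff -1.
- R: BR = B, leader payoff -7.
C's induced payoffs are -1, -7, so C commits to L. Subgame-perfect outcome: (M, L) with payoffs (7, -1).

(M, L)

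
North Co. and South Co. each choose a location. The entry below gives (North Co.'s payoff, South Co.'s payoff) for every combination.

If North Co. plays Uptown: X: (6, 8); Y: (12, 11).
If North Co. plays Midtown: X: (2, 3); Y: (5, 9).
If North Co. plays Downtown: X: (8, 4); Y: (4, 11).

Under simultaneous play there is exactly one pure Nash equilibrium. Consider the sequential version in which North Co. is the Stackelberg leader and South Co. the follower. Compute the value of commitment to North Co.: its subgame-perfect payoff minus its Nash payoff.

0

Backward induction with North Co. moving first.
- Uptown: BR = Y, leader payoff 12.
- Midtown: BR = Y, leader payoff 5.
- Downtown: BR = Y, leader payoff 4.
Among 12, 5, 4, the best is 12 at Uptown. Subgame-perfect outcome: (Uptown, Y) with payoffs (12, 11).
Under simultaneous play:
North Co.'s best replies: X→Downtown; Y→Uptown.
South Co.'s best replies: Uptown→Y; Midtown→Y; Downtown→Y.
The unique mutual best reply is (Uptown, Y), giving (12, 11).
North Co.'s commitment gain: 12 − 12 = 0.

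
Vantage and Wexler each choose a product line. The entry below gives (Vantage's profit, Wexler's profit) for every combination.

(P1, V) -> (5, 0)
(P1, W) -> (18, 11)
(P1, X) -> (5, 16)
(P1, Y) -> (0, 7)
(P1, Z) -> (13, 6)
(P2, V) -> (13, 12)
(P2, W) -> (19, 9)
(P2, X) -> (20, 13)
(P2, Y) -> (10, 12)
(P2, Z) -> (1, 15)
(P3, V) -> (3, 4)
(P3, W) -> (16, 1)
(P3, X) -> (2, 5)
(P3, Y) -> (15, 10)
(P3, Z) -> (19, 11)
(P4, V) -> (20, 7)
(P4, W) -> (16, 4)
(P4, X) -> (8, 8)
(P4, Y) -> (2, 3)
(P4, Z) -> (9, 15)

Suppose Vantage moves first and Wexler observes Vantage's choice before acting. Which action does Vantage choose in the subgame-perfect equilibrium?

Backward induction with Vantage moving first.
- P1: BR = X, leader payoff 5.
- P2: BR = Z, leader payoff 1.
- P3: BR = Z, leader payoff 19.
- P4: BR = Z, leader payoff 9.
Maximizing over 5, 1, 19, 9, Vantage chooses P3. Subgame-perfect outcome: (P3, Z) with payoffs (19, 11).

P3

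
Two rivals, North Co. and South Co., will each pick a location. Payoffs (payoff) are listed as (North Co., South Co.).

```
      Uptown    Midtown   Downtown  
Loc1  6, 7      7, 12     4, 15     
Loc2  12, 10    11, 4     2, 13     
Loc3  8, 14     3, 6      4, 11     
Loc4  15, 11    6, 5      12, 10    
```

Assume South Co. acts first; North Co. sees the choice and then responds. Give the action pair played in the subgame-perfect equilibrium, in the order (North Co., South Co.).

(Loc4, Uptown)

Backward induction with South Co. moving first.
- Uptown: North Co. compares 6, 12, 8, 15 and picks Loc4; South Co. would get 11.
- Midtown: North Co. compares 7, 11, 3, 6 and picks Loc2; South Co. would get 4.
- Downtown: North Co. compares 4, 2, 4, 12 and picks Loc4; South Co. would get 10.
Among 11, 4, 10, the best is 11 at Uptown. Subgame-perfect outcome: (Loc4, Uptown) with payoffs (15, 11).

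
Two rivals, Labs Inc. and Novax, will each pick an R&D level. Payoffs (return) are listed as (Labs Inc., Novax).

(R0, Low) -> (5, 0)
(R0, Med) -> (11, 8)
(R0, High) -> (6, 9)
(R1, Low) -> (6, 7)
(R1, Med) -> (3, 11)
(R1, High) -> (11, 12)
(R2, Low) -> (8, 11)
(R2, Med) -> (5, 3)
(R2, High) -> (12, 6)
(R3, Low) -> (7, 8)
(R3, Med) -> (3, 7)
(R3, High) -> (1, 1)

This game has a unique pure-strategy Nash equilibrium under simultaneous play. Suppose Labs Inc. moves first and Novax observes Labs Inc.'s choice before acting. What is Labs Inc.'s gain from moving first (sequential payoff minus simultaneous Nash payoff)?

Work backward from Novax's decision.
- R0 → Novax plays High (best of 0, 8, 9); Labs Inc. gets 6.
- R1 → Novax plays High (best of 7, 11, 12); Labs Inc. gets 11.
- R2 → Novax plays Low (best of 11, 3, 6); Labs Inc. gets 8.
- R3 → Novax plays Low (best of 8, 7, 1); Labs Inc. gets 7.
Labs Inc.'s induced payoffs are 6, 11, 8, 7, so Labs Inc. commits to R1. Subgame-perfect outcome: (R1, High) with payoffs (11, 12).
For the simultaneous game, intersect best replies.
Labs Inc.'s best replies: Low→R2; Med→R0; High→R2.
Novax's best replies: R0→High; R1→High; R2→Low; R3→Low.
Only (R2, Low) has each player best-responding; Nash payoffs (8, 11).
Labs Inc.'s commitment gain: 11 − 8 = 3.

3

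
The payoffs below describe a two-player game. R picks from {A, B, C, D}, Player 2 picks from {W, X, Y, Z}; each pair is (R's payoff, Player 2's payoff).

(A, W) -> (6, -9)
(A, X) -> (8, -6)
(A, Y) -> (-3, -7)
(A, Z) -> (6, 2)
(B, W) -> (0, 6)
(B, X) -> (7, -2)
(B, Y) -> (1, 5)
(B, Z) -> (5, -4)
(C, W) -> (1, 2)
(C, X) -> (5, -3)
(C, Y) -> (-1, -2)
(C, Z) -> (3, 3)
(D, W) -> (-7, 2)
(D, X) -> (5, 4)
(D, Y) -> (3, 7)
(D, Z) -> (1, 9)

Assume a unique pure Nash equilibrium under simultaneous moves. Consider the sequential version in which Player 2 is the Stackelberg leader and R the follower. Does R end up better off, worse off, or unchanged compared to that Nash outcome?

Solve by backward induction (Player 2 leads).
- W → R plays A (best of 6, 0, 1, -7); Player 2 gets -9.
- X → R plays A (best of 8, 7, 5, 5); Player 2 gets -6.
- Y → R plays D (best of -3, 1, -1, 3); Player 2 gets 7.
- Z → R plays A (best of 6, 5, 3, 1); Player 2 gets 2.
Among -9, -6, 7, 2, the best is 7 at Y. Subgame-perfect outcome: (D, Y) with payoffs (3, 7).
Now find the simultaneous Nash equilibrium.
R's best replies: W→A; X→A; Y→D; Z→A.
Player 2's best replies: A→Z; B→W; C→Z; D→Z.
Only (A, Z) has each player best-responding; Nash payoffs (6, 2).
R earns 3 sequentially versus 6 at the Nash outcome: worse off.

worse off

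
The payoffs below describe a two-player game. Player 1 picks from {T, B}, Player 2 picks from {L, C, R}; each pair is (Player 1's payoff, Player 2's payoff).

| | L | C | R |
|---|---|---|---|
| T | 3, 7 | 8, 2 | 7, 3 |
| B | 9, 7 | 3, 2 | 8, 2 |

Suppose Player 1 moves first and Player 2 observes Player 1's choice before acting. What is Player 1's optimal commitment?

Player 2 best-responds to each possible Player 1 move:
- T: BR = L, leader payoff 3.
- B: BR = L, leader payoff 9.
Player 1's induced payoffs are 3, 9, so Player 1 commits to B. Subgame-perfect outcome: (B, L) with payoffs (9, 7).

B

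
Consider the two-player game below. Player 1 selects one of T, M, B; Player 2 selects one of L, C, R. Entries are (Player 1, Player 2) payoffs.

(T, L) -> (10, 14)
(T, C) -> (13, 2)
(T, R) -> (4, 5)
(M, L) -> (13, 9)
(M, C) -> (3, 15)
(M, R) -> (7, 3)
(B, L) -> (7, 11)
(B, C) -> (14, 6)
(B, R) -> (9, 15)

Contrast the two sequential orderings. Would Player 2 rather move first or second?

first

If Player 1 leads: Player 2's best replies are T→L, M→C, B→R; Player 1's induced payoffs 10, 3, 9; outcome (T, L), payoffs (10, 14).
If Player 2 leads: Player 1's best replies are L→M, C→B, R→B; Player 2's induced payoffs 9, 6, 15; outcome (B, R), payoffs (9, 15).
Player 2 gets 15 moving first and 14 moving second, so Player 2 prefers to move first.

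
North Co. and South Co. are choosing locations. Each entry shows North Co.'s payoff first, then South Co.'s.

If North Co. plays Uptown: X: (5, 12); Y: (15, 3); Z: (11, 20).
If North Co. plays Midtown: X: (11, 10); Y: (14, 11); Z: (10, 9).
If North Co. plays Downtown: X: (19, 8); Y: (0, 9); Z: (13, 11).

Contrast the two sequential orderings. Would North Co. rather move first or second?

first

If North Co. leads: South Co.'s best replies are Uptown→Z, Midtown→Y, Downtown→Z; North Co.'s induced payoffs 11, 14, 13; outcome (Midtown, Y), payoffs (14, 11).
If South Co. leads: North Co.'s best replies are X→Downtown, Y→Uptown, Z→Downtown; South Co.'s induced payoffs 8, 3, 11; outcome (Downtown, Z), payoffs (13, 11).
North Co. gets 14 moving first and 13 moving second, so North Co. prefers to move first.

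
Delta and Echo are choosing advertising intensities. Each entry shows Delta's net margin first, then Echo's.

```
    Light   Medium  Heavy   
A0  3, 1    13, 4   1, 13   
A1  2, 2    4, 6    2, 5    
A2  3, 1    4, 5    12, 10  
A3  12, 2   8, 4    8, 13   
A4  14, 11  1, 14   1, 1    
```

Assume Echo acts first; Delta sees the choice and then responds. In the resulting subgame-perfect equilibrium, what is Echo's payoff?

Solve by backward induction (Echo leads).
- Light: BR = A4, leader payoff 11.
- Medium: BR = A0, leader payoff 4.
- Heavy: BR = A2, leader payoff 10.
Echo's induced payoffs are 11, 4, 10, so Echo commits to Light. Subgame-perfect outcome: (A4, Light) with payoffs (14, 11).

11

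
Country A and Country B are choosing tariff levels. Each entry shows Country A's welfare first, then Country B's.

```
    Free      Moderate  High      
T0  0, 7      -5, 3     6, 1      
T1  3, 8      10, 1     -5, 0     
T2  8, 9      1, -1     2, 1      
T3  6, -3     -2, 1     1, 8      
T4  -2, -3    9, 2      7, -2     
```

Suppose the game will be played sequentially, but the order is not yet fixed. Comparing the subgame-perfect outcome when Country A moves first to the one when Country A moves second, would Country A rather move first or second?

If Country A leads: Country B's best replies are T0→Free, T1→Free, T2→Free, T3→High, T4→Moderate; Country A's induced payoffs 0, 3, 8, 1, 9; outcome (T4, Moderate), payoffs (9, 2).
If Country B leads: Country A's best replies are Free→T2, Moderate→T1, High→T4; Country B's induced payoffs 9, 1, -2; outcome (T2, Free), payoffs (8, 9).
Country A gets 9 moving first and 8 moving second, so Country A prefers to move first.

first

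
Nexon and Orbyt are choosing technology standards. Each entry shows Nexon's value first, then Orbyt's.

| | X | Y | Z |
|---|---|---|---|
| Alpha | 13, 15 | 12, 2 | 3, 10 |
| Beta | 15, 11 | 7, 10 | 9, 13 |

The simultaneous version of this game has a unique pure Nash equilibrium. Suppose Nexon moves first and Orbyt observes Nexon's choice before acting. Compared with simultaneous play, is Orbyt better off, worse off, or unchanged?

better off

Work backward from Orbyt's decision.
- Alpha → Orbyt plays X (best of 15, 2, 10); Nexon gets 13.
- Beta → Orbyt plays Z (best of 11, 10, 13); Nexon gets 9.
Among 13, 9, the best is 13 at Alpha. Subgame-perfect outcome: (Alpha, X) with payoffs (13, 15).
Under simultaneous play:
Nexon's best replies: X→Beta; Y→Alpha; Z→Beta.
Orbyt's best replies: Alpha→X; Beta→Z.
Only (Beta, Z) has each player best-responding; Nash payoffs (9, 13).
Orbyt earns 15 sequentially versus 13 at the Nash outcome: better off.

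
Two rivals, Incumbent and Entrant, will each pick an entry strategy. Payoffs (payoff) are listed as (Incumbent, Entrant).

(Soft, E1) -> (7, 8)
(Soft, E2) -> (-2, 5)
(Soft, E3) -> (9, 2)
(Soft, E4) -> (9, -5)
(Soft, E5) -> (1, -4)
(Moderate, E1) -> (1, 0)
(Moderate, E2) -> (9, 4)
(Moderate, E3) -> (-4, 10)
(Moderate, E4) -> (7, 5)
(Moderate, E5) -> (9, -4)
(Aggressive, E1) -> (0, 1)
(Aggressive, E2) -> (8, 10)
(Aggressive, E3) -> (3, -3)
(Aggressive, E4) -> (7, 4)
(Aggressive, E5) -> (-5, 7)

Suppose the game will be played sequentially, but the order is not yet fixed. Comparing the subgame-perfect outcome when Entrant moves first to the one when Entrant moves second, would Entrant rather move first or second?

If Incumbent leads: Entrant's best replies are Soft→E1, Moderate→E3, Aggressive→E2; Incumbent's induced payoffs 7, -4, 8; outcome (Aggressive, E2), payoffs (8, 10).
If Entrant leads: Incumbent's best replies are E1→Soft, E2→Moderate, E3→Soft, E4→Soft, E5→Moderate; Entrant's induced payoffs 8, 4, 2, -5, -4; outcome (Soft, E1), payoffs (7, 8).
Entrant gets 8 moving first and 10 moving second, so Entrant prefers to move second.

second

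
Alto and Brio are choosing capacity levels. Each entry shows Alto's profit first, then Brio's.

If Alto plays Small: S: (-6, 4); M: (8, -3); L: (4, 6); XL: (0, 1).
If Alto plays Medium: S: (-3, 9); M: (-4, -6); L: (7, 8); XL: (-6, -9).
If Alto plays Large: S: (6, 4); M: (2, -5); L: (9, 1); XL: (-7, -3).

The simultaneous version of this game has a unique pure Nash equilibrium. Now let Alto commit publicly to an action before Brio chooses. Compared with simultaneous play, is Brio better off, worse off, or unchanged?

Solve by backward induction (Alto leads).
- Small → Brio plays L (best of 4, -3, 6, 1); Alto gets 4.
- Medium → Brio plays S (best of 9, -6, 8, -9); Alto gets -3.
- Large → Brio plays S (best of 4, -5, 1, -3); Alto gets 6.
Maximizing over 4, -3, 6, Alto chooses Large. Subgame-perfect outcome: (Large, S) with payoffs (6, 4).
For the simultaneous game, intersect best replies.
Alto's best replies: S→Large; M→Small; L→Large; XL→Small.
Brio's best replies: Small→L; Medium→S; Large→S.
Only (Large, S) has each player best-responding; Nash payoffs (6, 4).
Brio earns 4 sequentially versus 4 at the Nash outcome: unchanged.

unchanged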